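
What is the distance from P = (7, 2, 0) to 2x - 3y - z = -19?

distance = |a·x₀ + b·y₀ + c·z₀ - d| / √(a² + b² + c²)
  = |2·7 + (-3)·2 + (-1)·0 - (-19)| / √(2² + (-3)² + (-1)²)
  = |14 - 6 + 0 + 19| / √(4 + 9 + 1)
  = |27| / √14
  = 27 / 3.742
  ≈ 7.216

7.216


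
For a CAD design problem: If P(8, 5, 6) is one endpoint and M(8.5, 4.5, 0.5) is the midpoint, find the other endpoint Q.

Q = 2M - P
  = (2·8.5 - 8, 2·4.5 - 5, 2·0.5 - 6)
  = (17 - 8, 9 - 5, 1 - 6)
  = (9, 4, -5)

(9, 4, -5)


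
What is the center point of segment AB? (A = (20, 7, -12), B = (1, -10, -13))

M = ((x₁+x₂)/2, (y₁+y₂)/2, (z₁+z₂)/2)
  = ((20 + 1)/2, (7 - 10)/2, (-12 - 13)/2)
  = (21/2, -3/2, -25/2)
  = (10.5, -1.5, -12.5)

(10.5, -1.5, -12.5)


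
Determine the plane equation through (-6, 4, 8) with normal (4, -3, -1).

The plane through P with normal n = (a, b, c) satisfies n·(r - P) = 0,
i.e. ax + by + cz = a·x₀ + b·y₀ + c·z₀.
d = 4·(-6) + (-3)·4 + (-1)·8
  = -24 - 12 - 8
  = -44
Equation: 4x - 3y - z = -44

4x - 3y - z = -44


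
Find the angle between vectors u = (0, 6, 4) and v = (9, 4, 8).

u·v = 0·9 + 6·4 + 4·8 = 0 + 24 + 32 = 56
|u| = √(0² + 6² + 4²) = √52 ≈ 7.211
|v| = √(9² + 4² + 8²) = √161 ≈ 12.69
cos θ = (u·v)/(|u||v|) = 56/(7.211·12.69) ≈ 0.612
θ = arccos(0.612) ≈ 52.26°

52.26°


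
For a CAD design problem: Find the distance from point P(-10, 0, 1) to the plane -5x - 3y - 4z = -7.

distance = |a·x₀ + b·y₀ + c·z₀ - d| / √(a² + b² + c²)
  = |(-5)·(-10) + (-3)·0 + (-4)·1 - (-7)| / √((-5)² + (-3)² + (-4)²)
  = |50 + 0 - 4 + 7| / √(25 + 9 + 16)
  = |53| / √50
  = 53 / 7.071
  ≈ 7.495

7.495


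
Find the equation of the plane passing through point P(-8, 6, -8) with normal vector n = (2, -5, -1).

The plane through P with normal n = (a, b, c) satisfies n·(r - P) = 0,
i.e. ax + by + cz = a·x₀ + b·y₀ + c·z₀.
d = 2·(-8) + (-5)·6 + (-1)·(-8)
  = -16 - 30 + 8
  = -38
Equation: 2x - 5y - z = -38

2x - 5y - z = -38


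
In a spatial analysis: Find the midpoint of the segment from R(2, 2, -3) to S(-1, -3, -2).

M = ((x₁+x₂)/2, (y₁+y₂)/2, (z₁+z₂)/2)
  = ((2 - 1)/2, (2 - 3)/2, (-3 - 2)/2)
  = (1/2, -1/2, -5/2)
  = (0.5, -0.5, -2.5)

(0.5, -0.5, -2.5)


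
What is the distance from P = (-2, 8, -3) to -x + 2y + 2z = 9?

distance = |a·x₀ + b·y₀ + c·z₀ - d| / √(a² + b² + c²)
  = |(-1)·(-2) + 2·8 + 2·(-3) - 9| / √((-1)² + 2² + 2²)
  = |2 + 16 - 6 - 9| / √(1 + 4 + 4)
  = |3| / √9
  = 3 / 3
  ≈ 1

1


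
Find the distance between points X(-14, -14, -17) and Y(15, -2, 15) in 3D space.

d = √[(x₂-x₁)² + (y₂-y₁)² + (z₂-z₁)²]
  = √[29² + 12² + 32²]
  = √[841 + 144 + 1024]
  = √2009
  ≈ 44.82

44.82


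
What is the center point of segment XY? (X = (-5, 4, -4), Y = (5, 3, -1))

M = ((x₁+x₂)/2, (y₁+y₂)/2, (z₁+z₂)/2)
  = ((-5 + 5)/2, (4 + 3)/2, (-4 - 1)/2)
  = (0/2, 7/2, -5/2)
  = (0, 3.5, -2.5)

(0, 3.5, -2.5)


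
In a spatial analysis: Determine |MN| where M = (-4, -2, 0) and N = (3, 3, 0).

d = √[(x₂-x₁)² + (y₂-y₁)² + (z₂-z₁)²]
  = √[7² + 5² + 0²]
  = √[49 + 25 + 0]
  = √74
  ≈ 8.602

8.602


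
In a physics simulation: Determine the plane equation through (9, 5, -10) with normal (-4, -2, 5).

The plane through P with normal n = (a, b, c) satisfies n·(r - P) = 0,
i.e. ax + by + cz = a·x₀ + b·y₀ + c·z₀.
d = (-4)·9 + (-2)·5 + 5·(-10)
  = -36 - 10 - 50
  = -96
Equation: -4x - 2y + 5z = -96

-4x - 2y + 5z = -96


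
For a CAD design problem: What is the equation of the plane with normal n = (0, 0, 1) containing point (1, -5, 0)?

The plane through P with normal n = (a, b, c) satisfies n·(r - P) = 0,
i.e. ax + by + cz = a·x₀ + b·y₀ + c·z₀.
d = 0·1 + 0·(-5) + 1·0
  = 0 + 0 + 0
  = 0
Equation: z = 0

z = 0


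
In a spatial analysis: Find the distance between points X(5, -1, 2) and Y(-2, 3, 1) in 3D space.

d = √[(x₂-x₁)² + (y₂-y₁)² + (z₂-z₁)²]
  = √[(-7)² + 4² + (-1)²]
  = √[49 + 16 + 1]
  = √66
  ≈ 8.124

8.124


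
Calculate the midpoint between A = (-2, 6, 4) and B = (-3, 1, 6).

M = ((x₁+x₂)/2, (y₁+y₂)/2, (z₁+z₂)/2)
  = ((-2 - 3)/2, (6 + 1)/2, (4 + 6)/2)
  = (-5/2, 7/2, 10/2)
  = (-2.5, 3.5, 5)

(-2.5, 3.5, 5)


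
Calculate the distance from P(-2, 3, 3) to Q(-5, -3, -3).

d = √[(x₂-x₁)² + (y₂-y₁)² + (z₂-z₁)²]
  = √[(-3)² + (-6)² + (-6)²]
  = √[9 + 36 + 36]
  = √81
  ≈ 9

9


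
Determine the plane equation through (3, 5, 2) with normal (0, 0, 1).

The plane through P with normal n = (a, b, c) satisfies n·(r - P) = 0,
i.e. ax + by + cz = a·x₀ + b·y₀ + c·z₀.
d = 0·3 + 0·5 + 1·2
  = 0 + 0 + 2
  = 2
Equation: z = 2

z = 2


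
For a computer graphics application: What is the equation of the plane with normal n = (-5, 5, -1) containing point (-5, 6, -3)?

The plane through P with normal n = (a, b, c) satisfies n·(r - P) = 0,
i.e. ax + by + cz = a·x₀ + b·y₀ + c·z₀.
d = (-5)·(-5) + 5·6 + (-1)·(-3)
  = 25 + 30 + 3
  = 58
Equation: -5x + 5y - z = 58

-5x + 5y - z = 58


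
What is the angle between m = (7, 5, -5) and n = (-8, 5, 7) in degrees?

m·n = 7·(-8) + 5·5 + (-5)·7 = -56 + 25 - 35 = -66
|m| = √(7² + 5² + (-5)²) = √99 ≈ 9.95
|n| = √((-8)² + 5² + 7²) = √138 ≈ 11.75
cos θ = (m·n)/(|m||n|) = -66/(9.95·11.75) ≈ -0.5647
θ = arccos(-0.5647) ≈ 124.4°

124.4°


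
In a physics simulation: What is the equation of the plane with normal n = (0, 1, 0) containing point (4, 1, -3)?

The plane through P with normal n = (a, b, c) satisfies n·(r - P) = 0,
i.e. ax + by + cz = a·x₀ + b·y₀ + c·z₀.
d = 0·4 + 1·1 + 0·(-3)
  = 0 + 1 + 0
  = 1
Equation: y = 1

y = 1


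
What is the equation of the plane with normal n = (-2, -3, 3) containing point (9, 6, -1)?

The plane through P with normal n = (a, b, c) satisfies n·(r - P) = 0,
i.e. ax + by + cz = a·x₀ + b·y₀ + c·z₀.
d = (-2)·9 + (-3)·6 + 3·(-1)
  = -18 - 18 - 3
  = -39
Equation: -2x - 3y + 3z = -39

-2x - 3y + 3z = -39


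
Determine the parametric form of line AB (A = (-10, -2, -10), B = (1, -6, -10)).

Direction vector d = B - A = (1 + 10, -6 + 2, -10 + 10) = (11, -4, 0)
Parametric form r = A + t·d:
x = -10 + 11t, y = -2 - 4t, z = -10

x = -10 + 11t, y = -2 - 4t, z = -10


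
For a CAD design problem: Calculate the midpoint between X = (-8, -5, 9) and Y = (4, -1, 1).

M = ((x₁+x₂)/2, (y₁+y₂)/2, (z₁+z₂)/2)
  = ((-8 + 4)/2, (-5 - 1)/2, (9 + 1)/2)
  = (-4/2, -6/2, 10/2)
  = (-2, -3, 5)

(-2, -3, 5)


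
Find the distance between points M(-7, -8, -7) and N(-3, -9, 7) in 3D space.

d = √[(x₂-x₁)² + (y₂-y₁)² + (z₂-z₁)²]
  = √[4² + (-1)² + 14²]
  = √[16 + 1 + 196]
  = √213
  ≈ 14.59

14.59


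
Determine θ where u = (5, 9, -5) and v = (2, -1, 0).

u·v = 5·2 + 9·(-1) + (-5)·0 = 10 - 9 + 0 = 1
|u| = √(5² + 9² + (-5)²) = √131 ≈ 11.45
|v| = √(2² + (-1)² + 0²) = √5 ≈ 2.236
cos θ = (u·v)/(|u||v|) = 1/(11.45·2.236) ≈ 0.03907
θ = arccos(0.03907) ≈ 87.76°

87.76°


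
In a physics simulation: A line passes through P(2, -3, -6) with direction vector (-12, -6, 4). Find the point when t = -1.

P(t) = P + t·d
  = (2 + (-12)·(-1), -3 + (-6)·(-1), -6 + 4·(-1))
  = (2 + 12, -3 + 6, -6 - 4)
  = (14, 3, -10)

(14, 3, -10)


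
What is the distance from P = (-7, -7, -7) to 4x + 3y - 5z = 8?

distance = |a·x₀ + b·y₀ + c·z₀ - d| / √(a² + b² + c²)
  = |4·(-7) + 3·(-7) + (-5)·(-7) - 8| / √(4² + 3² + (-5)²)
  = |-28 - 21 + 35 - 8| / √(16 + 9 + 25)
  = |-22| / √50
  = 22 / 7.071
  ≈ 3.111

3.111


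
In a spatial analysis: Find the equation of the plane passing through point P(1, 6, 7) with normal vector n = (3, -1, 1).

The plane through P with normal n = (a, b, c) satisfies n·(r - P) = 0,
i.e. ax + by + cz = a·x₀ + b·y₀ + c·z₀.
d = 3·1 + (-1)·6 + 1·7
  = 3 - 6 + 7
  = 4
Equation: 3x - y + z = 4

3x - y + z = 4


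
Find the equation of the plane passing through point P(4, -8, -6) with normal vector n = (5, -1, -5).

The plane through P with normal n = (a, b, c) satisfies n·(r - P) = 0,
i.e. ax + by + cz = a·x₀ + b·y₀ + c·z₀.
d = 5·4 + (-1)·(-8) + (-5)·(-6)
  = 20 + 8 + 30
  = 58
Equation: 5x - y - 5z = 58

5x - y - 5z = 58


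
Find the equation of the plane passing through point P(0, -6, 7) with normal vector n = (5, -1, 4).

The plane through P with normal n = (a, b, c) satisfies n·(r - P) = 0,
i.e. ax + by + cz = a·x₀ + b·y₀ + c·z₀.
d = 5·0 + (-1)·(-6) + 4·7
  = 0 + 6 + 28
  = 34
Equation: 5x - y + 4z = 34

5x - y + 4z = 34


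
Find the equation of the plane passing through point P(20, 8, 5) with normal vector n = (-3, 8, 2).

The plane through P with normal n = (a, b, c) satisfies n·(r - P) = 0,
i.e. ax + by + cz = a·x₀ + b·y₀ + c·z₀.
d = (-3)·20 + 8·8 + 2·5
  = -60 + 64 + 10
  = 14
Equation: -3x + 8y + 2z = 14

-3x + 8y + 2z = 14


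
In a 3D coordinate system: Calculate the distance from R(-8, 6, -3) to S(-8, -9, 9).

d = √[(x₂-x₁)² + (y₂-y₁)² + (z₂-z₁)²]
  = √[0² + (-15)² + 12²]
  = √[0 + 225 + 144]
  = √369
  ≈ 19.21

19.21


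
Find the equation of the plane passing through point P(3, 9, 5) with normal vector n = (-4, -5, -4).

The plane through P with normal n = (a, b, c) satisfies n·(r - P) = 0,
i.e. ax + by + cz = a·x₀ + b·y₀ + c·z₀.
d = (-4)·3 + (-5)·9 + (-4)·5
  = -12 - 45 - 20
  = -77
Equation: -4x - 5y - 4z = -77

-4x - 5y - 4z = -77


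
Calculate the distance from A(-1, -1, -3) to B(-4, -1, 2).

d = √[(x₂-x₁)² + (y₂-y₁)² + (z₂-z₁)²]
  = √[(-3)² + 0² + 5²]
  = √[9 + 0 + 25]
  = √34
  ≈ 5.831

5.831


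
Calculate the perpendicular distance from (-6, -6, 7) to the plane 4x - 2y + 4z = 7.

distance = |a·x₀ + b·y₀ + c·z₀ - d| / √(a² + b² + c²)
  = |4·(-6) + (-2)·(-6) + 4·7 - 7| / √(4² + (-2)² + 4²)
  = |-24 + 12 + 28 - 7| / √(16 + 4 + 16)
  = |9| / √36
  = 9 / 6
  ≈ 1.5

1.5


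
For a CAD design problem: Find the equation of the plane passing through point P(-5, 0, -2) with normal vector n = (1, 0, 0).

The plane through P with normal n = (a, b, c) satisfies n·(r - P) = 0,
i.e. ax + by + cz = a·x₀ + b·y₀ + c·z₀.
d = 1·(-5) + 0·0 + 0·(-2)
  = -5 + 0 + 0
  = -5
Equation: x = -5

x = -5


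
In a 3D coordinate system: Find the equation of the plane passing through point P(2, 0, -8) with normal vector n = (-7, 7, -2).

The plane through P with normal n = (a, b, c) satisfies n·(r - P) = 0,
i.e. ax + by + cz = a·x₀ + b·y₀ + c·z₀.
d = (-7)·2 + 7·0 + (-2)·(-8)
  = -14 + 0 + 16
  = 2
Equation: -7x + 7y - 2z = 2

-7x + 7y - 2z = 2


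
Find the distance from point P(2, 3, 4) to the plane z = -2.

distance = |a·x₀ + b·y₀ + c·z₀ - d| / √(a² + b² + c²)
  = |0·2 + 0·3 + 1·4 - (-2)| / √(0² + 0² + 1²)
  = |0 + 0 + 4 + 2| / √(0 + 0 + 1)
  = |6| / √1
  = 6 / 1
  ≈ 6

6


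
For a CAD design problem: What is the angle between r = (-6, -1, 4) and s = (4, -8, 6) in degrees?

r·s = (-6)·4 + (-1)·(-8) + 4·6 = -24 + 8 + 24 = 8
|r| = √((-6)² + (-1)² + 4²) = √53 ≈ 7.28
|s| = √(4² + (-8)² + 6²) = √116 ≈ 10.77
cos θ = (r·s)/(|r||s|) = 8/(7.28·10.77) ≈ 0.102
θ = arccos(0.102) ≈ 84.14°

84.14°


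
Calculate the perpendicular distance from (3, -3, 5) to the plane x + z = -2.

distance = |a·x₀ + b·y₀ + c·z₀ - d| / √(a² + b² + c²)
  = |1·3 + 0·(-3) + 1·5 - (-2)| / √(1² + 0² + 1²)
  = |3 + 0 + 5 + 2| / √(1 + 0 + 1)
  = |10| / √2
  = 10 / 1.414
  ≈ 7.071

7.071


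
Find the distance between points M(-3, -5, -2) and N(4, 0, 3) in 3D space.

d = √[(x₂-x₁)² + (y₂-y₁)² + (z₂-z₁)²]
  = √[7² + 5² + 5²]
  = √[49 + 25 + 25]
  = √99
  ≈ 9.95

9.95


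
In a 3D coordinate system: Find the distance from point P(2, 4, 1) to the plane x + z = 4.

distance = |a·x₀ + b·y₀ + c·z₀ - d| / √(a² + b² + c²)
  = |1·2 + 0·4 + 1·1 - 4| / √(1² + 0² + 1²)
  = |2 + 0 + 1 - 4| / √(1 + 0 + 1)
  = |-1| / √2
  = 1 / 1.414
  ≈ 0.7071

0.7071


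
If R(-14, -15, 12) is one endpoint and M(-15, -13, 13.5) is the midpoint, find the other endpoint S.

S = 2M - R
  = (2·(-15) - (-14), 2·(-13) - (-15), 2·13.5 - 12)
  = (-30 + 14, -26 + 15, 27 - 12)
  = (-16, -11, 15)

(-16, -11, 15)


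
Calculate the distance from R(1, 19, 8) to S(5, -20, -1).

d = √[(x₂-x₁)² + (y₂-y₁)² + (z₂-z₁)²]
  = √[4² + (-39)² + (-9)²]
  = √[16 + 1521 + 81]
  = √1618
  ≈ 40.22

40.22


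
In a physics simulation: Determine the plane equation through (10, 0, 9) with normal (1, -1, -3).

The plane through P with normal n = (a, b, c) satisfies n·(r - P) = 0,
i.e. ax + by + cz = a·x₀ + b·y₀ + c·z₀.
d = 1·10 + (-1)·0 + (-3)·9
  = 10 + 0 - 27
  = -17
Equation: x - y - 3z = -17

x - y - 3z = -17


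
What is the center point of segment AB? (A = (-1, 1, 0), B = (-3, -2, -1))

M = ((x₁+x₂)/2, (y₁+y₂)/2, (z₁+z₂)/2)
  = ((-1 - 3)/2, (1 - 2)/2, (0 - 1)/2)
  = (-4/2, -1/2, -1/2)
  = (-2, -0.5, -0.5)

(-2, -0.5, -0.5)


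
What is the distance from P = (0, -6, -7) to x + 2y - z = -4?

distance = |a·x₀ + b·y₀ + c·z₀ - d| / √(a² + b² + c²)
  = |1·0 + 2·(-6) + (-1)·(-7) - (-4)| / √(1² + 2² + (-1)²)
  = |0 - 12 + 7 + 4| / √(1 + 4 + 1)
  = |-1| / √6
  = 1 / 2.449
  ≈ 0.4082

0.4082


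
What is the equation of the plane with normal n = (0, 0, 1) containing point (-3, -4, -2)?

The plane through P with normal n = (a, b, c) satisfies n·(r - P) = 0,
i.e. ax + by + cz = a·x₀ + b·y₀ + c·z₀.
d = 0·(-3) + 0·(-4) + 1·(-2)
  = 0 + 0 - 2
  = -2
Equation: z = -2

z = -2


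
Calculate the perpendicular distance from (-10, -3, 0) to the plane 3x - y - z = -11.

distance = |a·x₀ + b·y₀ + c·z₀ - d| / √(a² + b² + c²)
  = |3·(-10) + (-1)·(-3) + (-1)·0 - (-11)| / √(3² + (-1)² + (-1)²)
  = |-30 + 3 + 0 + 11| / √(9 + 1 + 1)
  = |-16| / √11
  = 16 / 3.317
  ≈ 4.824

4.824


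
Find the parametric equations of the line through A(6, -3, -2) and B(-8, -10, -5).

Direction vector d = B - A = (-8 - 6, -10 + 3, -5 + 2) = (-14, -7, -3)
Parametric form r = A + t·d:
x = 6 - 14t, y = -3 - 7t, z = -2 - 3t

x = 6 - 14t, y = -3 - 7t, z = -2 - 3t


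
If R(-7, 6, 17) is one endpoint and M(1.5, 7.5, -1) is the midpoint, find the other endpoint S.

S = 2M - R
  = (2·1.5 - (-7), 2·7.5 - 6, 2·(-1) - 17)
  = (3 + 7, 15 - 6, -2 - 17)
  = (10, 9, -19)

(10, 9, -19)


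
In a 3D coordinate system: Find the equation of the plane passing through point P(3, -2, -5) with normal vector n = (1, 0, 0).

The plane through P with normal n = (a, b, c) satisfies n·(r - P) = 0,
i.e. ax + by + cz = a·x₀ + b·y₀ + c·z₀.
d = 1·3 + 0·(-2) + 0·(-5)
  = 3 + 0 + 0
  = 3
Equation: x = 3

x = 3


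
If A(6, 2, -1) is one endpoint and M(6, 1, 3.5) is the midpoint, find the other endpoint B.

B = 2M - A
  = (2·6 - 6, 2·1 - 2, 2·3.5 - (-1))
  = (12 - 6, 2 - 2, 7 + 1)
  = (6, 0, 8)

(6, 0, 8)


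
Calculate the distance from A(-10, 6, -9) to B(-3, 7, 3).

d = √[(x₂-x₁)² + (y₂-y₁)² + (z₂-z₁)²]
  = √[7² + 1² + 12²]
  = √[49 + 1 + 144]
  = √194
  ≈ 13.93

13.93


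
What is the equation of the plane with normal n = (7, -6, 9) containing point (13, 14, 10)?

The plane through P with normal n = (a, b, c) satisfies n·(r - P) = 0,
i.e. ax + by + cz = a·x₀ + b·y₀ + c·z₀.
d = 7·13 + (-6)·14 + 9·10
  = 91 - 84 + 90
  = 97
Equation: 7x - 6y + 9z = 97

7x - 6y + 9z = 97


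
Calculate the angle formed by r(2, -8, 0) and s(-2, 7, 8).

r·s = 2·(-2) + (-8)·7 + 0·8 = -4 - 56 + 0 = -60
|r| = √(2² + (-8)² + 0²) = √68 ≈ 8.246
|s| = √((-2)² + 7² + 8²) = √117 ≈ 10.82
cos θ = (r·s)/(|r||s|) = -60/(8.246·10.82) ≈ -0.6727
θ = arccos(-0.6727) ≈ 132.3°

132.3°


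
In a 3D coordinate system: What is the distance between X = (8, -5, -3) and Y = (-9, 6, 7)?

d = √[(x₂-x₁)² + (y₂-y₁)² + (z₂-z₁)²]
  = √[(-17)² + 11² + 10²]
  = √[289 + 121 + 100]
  = √510
  ≈ 22.58

22.58


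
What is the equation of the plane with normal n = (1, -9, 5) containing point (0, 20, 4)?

The plane through P with normal n = (a, b, c) satisfies n·(r - P) = 0,
i.e. ax + by + cz = a·x₀ + b·y₀ + c·z₀.
d = 1·0 + (-9)·20 + 5·4
  = 0 - 180 + 20
  = -160
Equation: x - 9y + 5z = -160

x - 9y + 5z = -160


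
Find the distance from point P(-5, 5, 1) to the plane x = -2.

distance = |a·x₀ + b·y₀ + c·z₀ - d| / √(a² + b² + c²)
  = |1·(-5) + 0·5 + 0·1 - (-2)| / √(1² + 0² + 0²)
  = |-5 + 0 + 0 + 2| / √(1 + 0 + 0)
  = |-3| / √1
  = 3 / 1
  ≈ 3

3


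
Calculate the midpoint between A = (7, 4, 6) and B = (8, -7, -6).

M = ((x₁+x₂)/2, (y₁+y₂)/2, (z₁+z₂)/2)
  = ((7 + 8)/2, (4 - 7)/2, (6 - 6)/2)
  = (15/2, -3/2, 0/2)
  = (7.5, -1.5, 0)

(7.5, -1.5, 0)


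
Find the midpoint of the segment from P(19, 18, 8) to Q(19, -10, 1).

M = ((x₁+x₂)/2, (y₁+y₂)/2, (z₁+z₂)/2)
  = ((19 + 19)/2, (18 - 10)/2, (8 + 1)/2)
  = (38/2, 8/2, 9/2)
  = (19, 4, 4.5)

(19, 4, 4.5)


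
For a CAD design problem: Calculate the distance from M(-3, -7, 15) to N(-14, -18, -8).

d = √[(x₂-x₁)² + (y₂-y₁)² + (z₂-z₁)²]
  = √[(-11)² + (-11)² + (-23)²]
  = √[121 + 121 + 529]
  = √771
  ≈ 27.77

27.77


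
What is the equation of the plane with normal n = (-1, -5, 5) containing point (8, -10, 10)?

The plane through P with normal n = (a, b, c) satisfies n·(r - P) = 0,
i.e. ax + by + cz = a·x₀ + b·y₀ + c·z₀.
d = (-1)·8 + (-5)·(-10) + 5·10
  = -8 + 50 + 50
  = 92
Equation: -x - 5y + 5z = 92

-x - 5y + 5z = 92


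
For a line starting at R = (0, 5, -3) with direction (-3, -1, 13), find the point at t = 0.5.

P(t) = R + t·d
  = (0 + (-3)·0.5, 5 + (-1)·0.5, -3 + 13·0.5)
  = (0 - 1.5, 5 - 0.5, -3 + 6.5)
  = (-1.5, 4.5, 3.5)

(-1.5, 4.5, 3.5)


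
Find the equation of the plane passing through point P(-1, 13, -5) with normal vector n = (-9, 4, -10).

The plane through P with normal n = (a, b, c) satisfies n·(r - P) = 0,
i.e. ax + by + cz = a·x₀ + b·y₀ + c·z₀.
d = (-9)·(-1) + 4·13 + (-10)·(-5)
  = 9 + 52 + 50
  = 111
Equation: -9x + 4y - 10z = 111

-9x + 4y - 10z = 111


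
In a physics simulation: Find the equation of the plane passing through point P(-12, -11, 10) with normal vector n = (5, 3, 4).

The plane through P with normal n = (a, b, c) satisfies n·(r - P) = 0,
i.e. ax + by + cz = a·x₀ + b·y₀ + c·z₀.
d = 5·(-12) + 3·(-11) + 4·10
  = -60 - 33 + 40
  = -53
Equation: 5x + 3y + 4z = -53

5x + 3y + 4z = -53


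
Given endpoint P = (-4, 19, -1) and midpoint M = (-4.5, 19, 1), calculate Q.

Q = 2M - P
  = (2·(-4.5) - (-4), 2·19 - 19, 2·1 - (-1))
  = (-9 + 4, 38 - 19, 2 + 1)
  = (-5, 19, 3)

(-5, 19, 3)


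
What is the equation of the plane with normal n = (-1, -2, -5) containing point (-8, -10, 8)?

The plane through P with normal n = (a, b, c) satisfies n·(r - P) = 0,
i.e. ax + by + cz = a·x₀ + b·y₀ + c·z₀.
d = (-1)·(-8) + (-2)·(-10) + (-5)·8
  = 8 + 20 - 40
  = -12
Equation: -x - 2y - 5z = -12

-x - 2y - 5z = -12


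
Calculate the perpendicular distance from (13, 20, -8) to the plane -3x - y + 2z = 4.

distance = |a·x₀ + b·y₀ + c·z₀ - d| / √(a² + b² + c²)
  = |(-3)·13 + (-1)·20 + 2·(-8) - 4| / √((-3)² + (-1)² + 2²)
  = |-39 - 20 - 16 - 4| / √(9 + 1 + 4)
  = |-79| / √14
  = 79 / 3.742
  ≈ 21.11

21.11


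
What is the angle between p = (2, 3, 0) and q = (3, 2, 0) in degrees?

p·q = 2·3 + 3·2 + 0·0 = 6 + 6 + 0 = 12
|p| = √(2² + 3² + 0²) = √13 ≈ 3.606
|q| = √(3² + 2² + 0²) = √13 ≈ 3.606
cos θ = (p·q)/(|p||q|) = 12/(3.606·3.606) ≈ 0.9231
θ = arccos(0.9231) ≈ 22.62°

22.62°


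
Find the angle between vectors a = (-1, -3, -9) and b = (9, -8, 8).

a·b = (-1)·9 + (-3)·(-8) + (-9)·8 = -9 + 24 - 72 = -57
|a| = √((-1)² + (-3)² + (-9)²) = √91 ≈ 9.539
|b| = √(9² + (-8)² + 8²) = √209 ≈ 14.46
cos θ = (a·b)/(|a||b|) = -57/(9.539·14.46) ≈ -0.4133
θ = arccos(-0.4133) ≈ 114.4°

114.4°


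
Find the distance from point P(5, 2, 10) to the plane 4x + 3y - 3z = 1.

distance = |a·x₀ + b·y₀ + c·z₀ - d| / √(a² + b² + c²)
  = |4·5 + 3·2 + (-3)·10 - 1| / √(4² + 3² + (-3)²)
  = |20 + 6 - 30 - 1| / √(16 + 9 + 9)
  = |-5| / √34
  = 5 / 5.831
  ≈ 0.8575

0.8575


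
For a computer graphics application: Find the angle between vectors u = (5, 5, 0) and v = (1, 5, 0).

u·v = 5·1 + 5·5 + 0·0 = 5 + 25 + 0 = 30
|u| = √(5² + 5² + 0²) = √50 ≈ 7.071
|v| = √(1² + 5² + 0²) = √26 ≈ 5.099
cos θ = (u·v)/(|u||v|) = 30/(7.071·5.099) ≈ 0.8321
θ = arccos(0.8321) ≈ 33.69°

33.69°


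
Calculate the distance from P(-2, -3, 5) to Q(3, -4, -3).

d = √[(x₂-x₁)² + (y₂-y₁)² + (z₂-z₁)²]
  = √[5² + (-1)² + (-8)²]
  = √[25 + 1 + 64]
  = √90
  ≈ 9.487

9.487


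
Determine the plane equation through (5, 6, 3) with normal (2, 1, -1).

The plane through P with normal n = (a, b, c) satisfies n·(r - P) = 0,
i.e. ax + by + cz = a·x₀ + b·y₀ + c·z₀.
d = 2·5 + 1·6 + (-1)·3
  = 10 + 6 - 3
  = 13
Equation: 2x + y - z = 13

2x + y - z = 13


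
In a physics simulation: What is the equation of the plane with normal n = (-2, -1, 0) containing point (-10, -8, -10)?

The plane through P with normal n = (a, b, c) satisfies n·(r - P) = 0,
i.e. ax + by + cz = a·x₀ + b·y₀ + c·z₀.
d = (-2)·(-10) + (-1)·(-8) + 0·(-10)
  = 20 + 8 + 0
  = 28
Equation: -2x - y = 28

-2x - y = 28


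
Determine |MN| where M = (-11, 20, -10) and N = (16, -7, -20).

d = √[(x₂-x₁)² + (y₂-y₁)² + (z₂-z₁)²]
  = √[27² + (-27)² + (-10)²]
  = √[729 + 729 + 100]
  = √1558
  ≈ 39.47

39.47


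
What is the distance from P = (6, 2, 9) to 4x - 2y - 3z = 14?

distance = |a·x₀ + b·y₀ + c·z₀ - d| / √(a² + b² + c²)
  = |4·6 + (-2)·2 + (-3)·9 - 14| / √(4² + (-2)² + (-3)²)
  = |24 - 4 - 27 - 14| / √(16 + 4 + 9)
  = |-21| / √29
  = 21 / 5.385
  ≈ 3.9

3.9


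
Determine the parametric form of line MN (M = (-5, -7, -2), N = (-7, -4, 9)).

Direction vector d = N - M = (-7 + 5, -4 + 7, 9 + 2) = (-2, 3, 11)
Parametric form r = M + t·d:
x = -5 - 2t, y = -7 + 3t, z = -2 + 11t

x = -5 - 2t, y = -7 + 3t, z = -2 + 11t


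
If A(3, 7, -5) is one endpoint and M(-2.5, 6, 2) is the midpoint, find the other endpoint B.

B = 2M - A
  = (2·(-2.5) - 3, 2·6 - 7, 2·2 - (-5))
  = (-5 - 3, 12 - 7, 4 + 5)
  = (-8, 5, 9)

(-8, 5, 9)


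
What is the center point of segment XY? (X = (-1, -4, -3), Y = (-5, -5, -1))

M = ((x₁+x₂)/2, (y₁+y₂)/2, (z₁+z₂)/2)
  = ((-1 - 5)/2, (-4 - 5)/2, (-3 - 1)/2)
  = (-6/2, -9/2, -4/2)
  = (-3, -4.5, -2)

(-3, -4.5, -2)


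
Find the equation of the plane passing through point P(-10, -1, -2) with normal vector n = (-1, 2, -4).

The plane through P with normal n = (a, b, c) satisfies n·(r - P) = 0,
i.e. ax + by + cz = a·x₀ + b·y₀ + c·z₀.
d = (-1)·(-10) + 2·(-1) + (-4)·(-2)
  = 10 - 2 + 8
  = 16
Equation: -x + 2y - 4z = 16

-x + 2y - 4z = 16


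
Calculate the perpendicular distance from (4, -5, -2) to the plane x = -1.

distance = |a·x₀ + b·y₀ + c·z₀ - d| / √(a² + b² + c²)
  = |1·4 + 0·(-5) + 0·(-2) - (-1)| / √(1² + 0² + 0²)
  = |4 + 0 + 0 + 1| / √(1 + 0 + 0)
  = |5| / √1
  = 5 / 1
  ≈ 5

5


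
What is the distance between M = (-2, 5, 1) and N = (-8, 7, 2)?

d = √[(x₂-x₁)² + (y₂-y₁)² + (z₂-z₁)²]
  = √[(-6)² + 2² + 1²]
  = √[36 + 4 + 1]
  = √41
  ≈ 6.403

6.403


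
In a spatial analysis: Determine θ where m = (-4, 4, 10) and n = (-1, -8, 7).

m·n = (-4)·(-1) + 4·(-8) + 10·7 = 4 - 32 + 70 = 42
|m| = √((-4)² + 4² + 10²) = √132 ≈ 11.49
|n| = √((-1)² + (-8)² + 7²) = √114 ≈ 10.68
cos θ = (m·n)/(|m||n|) = 42/(11.49·10.68) ≈ 0.3424
θ = arccos(0.3424) ≈ 69.98°

69.98°


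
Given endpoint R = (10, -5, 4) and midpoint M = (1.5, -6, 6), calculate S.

S = 2M - R
  = (2·1.5 - 10, 2·(-6) - (-5), 2·6 - 4)
  = (3 - 10, -12 + 5, 12 - 4)
  = (-7, -7, 8)

(-7, -7, 8)


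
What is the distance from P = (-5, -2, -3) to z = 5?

distance = |a·x₀ + b·y₀ + c·z₀ - d| / √(a² + b² + c²)
  = |0·(-5) + 0·(-2) + 1·(-3) - 5| / √(0² + 0² + 1²)
  = |0 + 0 - 3 - 5| / √(0 + 0 + 1)
  = |-8| / √1
  = 8 / 1
  ≈ 8

8


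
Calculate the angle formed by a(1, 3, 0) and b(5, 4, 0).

a·b = 1·5 + 3·4 + 0·0 = 5 + 12 + 0 = 17
|a| = √(1² + 3² + 0²) = √10 ≈ 3.162
|b| = √(5² + 4² + 0²) = √41 ≈ 6.403
cos θ = (a·b)/(|a||b|) = 17/(3.162·6.403) ≈ 0.8396
θ = arccos(0.8396) ≈ 32.91°

32.91°


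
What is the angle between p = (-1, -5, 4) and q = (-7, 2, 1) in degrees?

p·q = (-1)·(-7) + (-5)·2 + 4·1 = 7 - 10 + 4 = 1
|p| = √((-1)² + (-5)² + 4²) = √42 ≈ 6.481
|q| = √((-7)² + 2² + 1²) = √54 ≈ 7.348
cos θ = (p·q)/(|p||q|) = 1/(6.481·7.348) ≈ 0.021
θ = arccos(0.021) ≈ 88.8°

88.8°


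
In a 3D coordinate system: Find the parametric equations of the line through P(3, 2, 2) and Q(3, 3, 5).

Direction vector d = Q - P = (3 - 3, 3 - 2, 5 - 2) = (0, 1, 3)
Parametric form r = P + t·d:
x = 3, y = 2 + t, z = 2 + 3t

x = 3, y = 2 + t, z = 2 + 3t


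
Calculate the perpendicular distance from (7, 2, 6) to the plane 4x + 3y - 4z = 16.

distance = |a·x₀ + b·y₀ + c·z₀ - d| / √(a² + b² + c²)
  = |4·7 + 3·2 + (-4)·6 - 16| / √(4² + 3² + (-4)²)
  = |28 + 6 - 24 - 16| / √(16 + 9 + 16)
  = |-6| / √41
  = 6 / 6.403
  ≈ 0.937

0.937


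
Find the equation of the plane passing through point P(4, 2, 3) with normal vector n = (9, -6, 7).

The plane through P with normal n = (a, b, c) satisfies n·(r - P) = 0,
i.e. ax + by + cz = a·x₀ + b·y₀ + c·z₀.
d = 9·4 + (-6)·2 + 7·3
  = 36 - 12 + 21
  = 45
Equation: 9x - 6y + 7z = 45

9x - 6y + 7z = 45


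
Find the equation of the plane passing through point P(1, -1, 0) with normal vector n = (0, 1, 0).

The plane through P with normal n = (a, b, c) satisfies n·(r - P) = 0,
i.e. ax + by + cz = a·x₀ + b·y₀ + c·z₀.
d = 0·1 + 1·(-1) + 0·0
  = 0 - 1 + 0
  = -1
Equation: y = -1

y = -1


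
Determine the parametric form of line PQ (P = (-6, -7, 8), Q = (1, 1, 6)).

Direction vector d = Q - P = (1 + 6, 1 + 7, 6 - 8) = (7, 8, -2)
Parametric form r = P + t·d:
x = -6 + 7t, y = -7 + 8t, z = 8 - 2t

x = -6 + 7t, y = -7 + 8t, z = 8 - 2t


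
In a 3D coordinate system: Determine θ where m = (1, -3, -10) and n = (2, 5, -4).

m·n = 1·2 + (-3)·5 + (-10)·(-4) = 2 - 15 + 40 = 27
|m| = √(1² + (-3)² + (-10)²) = √110 ≈ 10.49
|n| = √(2² + 5² + (-4)²) = √45 ≈ 6.708
cos θ = (m·n)/(|m||n|) = 27/(10.49·6.708) ≈ 0.3838
θ = arccos(0.3838) ≈ 67.43°

67.43°


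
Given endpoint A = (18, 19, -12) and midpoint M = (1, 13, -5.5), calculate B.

B = 2M - A
  = (2·1 - 18, 2·13 - 19, 2·(-5.5) - (-12))
  = (2 - 18, 26 - 19, -11 + 12)
  = (-16, 7, 1)

(-16, 7, 1)


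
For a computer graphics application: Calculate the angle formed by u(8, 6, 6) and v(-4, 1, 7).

u·v = 8·(-4) + 6·1 + 6·7 = -32 + 6 + 42 = 16
|u| = √(8² + 6² + 6²) = √136 ≈ 11.66
|v| = √((-4)² + 1² + 7²) = √66 ≈ 8.124
cos θ = (u·v)/(|u||v|) = 16/(11.66·8.124) ≈ 0.1689
θ = arccos(0.1689) ≈ 80.28°

80.28°


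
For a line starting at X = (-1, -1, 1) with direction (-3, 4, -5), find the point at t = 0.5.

P(t) = X + t·d
  = (-1 + (-3)·0.5, -1 + 4·0.5, 1 + (-5)·0.5)
  = (-1 - 1.5, -1 + 2, 1 - 2.5)
  = (-2.5, 1, -1.5)

(-2.5, 1, -1.5)


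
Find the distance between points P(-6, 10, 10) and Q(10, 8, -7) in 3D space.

d = √[(x₂-x₁)² + (y₂-y₁)² + (z₂-z₁)²]
  = √[16² + (-2)² + (-17)²]
  = √[256 + 4 + 289]
  = √549
  ≈ 23.43

23.43


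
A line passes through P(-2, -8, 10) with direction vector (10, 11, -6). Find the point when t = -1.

P(t) = P + t·d
  = (-2 + 10·(-1), -8 + 11·(-1), 10 + (-6)·(-1))
  = (-2 - 10, -8 - 11, 10 + 6)
  = (-12, -19, 16)

(-12, -19, 16)


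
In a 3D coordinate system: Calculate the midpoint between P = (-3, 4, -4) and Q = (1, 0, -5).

M = ((x₁+x₂)/2, (y₁+y₂)/2, (z₁+z₂)/2)
  = ((-3 + 1)/2, (4 + 0)/2, (-4 - 5)/2)
  = (-2/2, 4/2, -9/2)
  = (-1, 2, -4.5)

(-1, 2, -4.5)


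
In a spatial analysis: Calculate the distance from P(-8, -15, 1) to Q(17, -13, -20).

d = √[(x₂-x₁)² + (y₂-y₁)² + (z₂-z₁)²]
  = √[25² + 2² + (-21)²]
  = √[625 + 4 + 441]
  = √1070
  ≈ 32.71

32.71


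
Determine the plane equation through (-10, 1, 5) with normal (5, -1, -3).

The plane through P with normal n = (a, b, c) satisfies n·(r - P) = 0,
i.e. ax + by + cz = a·x₀ + b·y₀ + c·z₀.
d = 5·(-10) + (-1)·1 + (-3)·5
  = -50 - 1 - 15
  = -66
Equation: 5x - y - 3z = -66

5x - y - 3z = -66


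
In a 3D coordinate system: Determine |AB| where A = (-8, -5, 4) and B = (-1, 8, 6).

d = √[(x₂-x₁)² + (y₂-y₁)² + (z₂-z₁)²]
  = √[7² + 13² + 2²]
  = √[49 + 169 + 4]
  = √222
  ≈ 14.9

14.9


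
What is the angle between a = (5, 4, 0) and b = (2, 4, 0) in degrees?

a·b = 5·2 + 4·4 + 0·0 = 10 + 16 + 0 = 26
|a| = √(5² + 4² + 0²) = √41 ≈ 6.403
|b| = √(2² + 4² + 0²) = √20 ≈ 4.472
cos θ = (a·b)/(|a||b|) = 26/(6.403·4.472) ≈ 0.908
θ = arccos(0.908) ≈ 24.78°

24.78°


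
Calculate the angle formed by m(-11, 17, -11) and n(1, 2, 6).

m·n = (-11)·1 + 17·2 + (-11)·6 = -11 + 34 - 66 = -43
|m| = √((-11)² + 17² + (-11)²) = √531 ≈ 23.04
|n| = √(1² + 2² + 6²) = √41 ≈ 6.403
cos θ = (m·n)/(|m||n|) = -43/(23.04·6.403) ≈ -0.2914
θ = arccos(-0.2914) ≈ 106.9°

106.9°


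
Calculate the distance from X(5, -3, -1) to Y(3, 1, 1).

d = √[(x₂-x₁)² + (y₂-y₁)² + (z₂-z₁)²]
  = √[(-2)² + 4² + 2²]
  = √[4 + 16 + 4]
  = √24
  ≈ 4.899

4.899


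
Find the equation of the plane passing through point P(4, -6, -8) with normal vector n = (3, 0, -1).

The plane through P with normal n = (a, b, c) satisfies n·(r - P) = 0,
i.e. ax + by + cz = a·x₀ + b·y₀ + c·z₀.
d = 3·4 + 0·(-6) + (-1)·(-8)
  = 12 + 0 + 8
  = 20
Equation: 3x - z = 20

3x - z = 20


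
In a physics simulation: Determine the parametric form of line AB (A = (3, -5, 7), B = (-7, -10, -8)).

Direction vector d = B - A = (-7 - 3, -10 + 5, -8 - 7) = (-10, -5, -15)
Parametric form r = A + t·d:
x = 3 - 10t, y = -5 - 5t, z = 7 - 15t

x = 3 - 10t, y = -5 - 5t, z = 7 - 15t


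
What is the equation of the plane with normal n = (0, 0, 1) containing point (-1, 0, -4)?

The plane through P with normal n = (a, b, c) satisfies n·(r - P) = 0,
i.e. ax + by + cz = a·x₀ + b·y₀ + c·z₀.
d = 0·(-1) + 0·0 + 1·(-4)
  = 0 + 0 - 4
  = -4
Equation: z = -4

z = -4


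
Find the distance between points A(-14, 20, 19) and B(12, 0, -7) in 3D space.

d = √[(x₂-x₁)² + (y₂-y₁)² + (z₂-z₁)²]
  = √[26² + (-20)² + (-26)²]
  = √[676 + 400 + 676]
  = √1752
  ≈ 41.86

41.86


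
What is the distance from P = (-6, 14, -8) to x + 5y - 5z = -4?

distance = |a·x₀ + b·y₀ + c·z₀ - d| / √(a² + b² + c²)
  = |1·(-6) + 5·14 + (-5)·(-8) - (-4)| / √(1² + 5² + (-5)²)
  = |-6 + 70 + 40 + 4| / √(1 + 25 + 25)
  = |108| / √51
  = 108 / 7.141
  ≈ 15.12

15.12


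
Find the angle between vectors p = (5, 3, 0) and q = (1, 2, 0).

p·q = 5·1 + 3·2 + 0·0 = 5 + 6 + 0 = 11
|p| = √(5² + 3² + 0²) = √34 ≈ 5.831
|q| = √(1² + 2² + 0²) = √5 ≈ 2.236
cos θ = (p·q)/(|p||q|) = 11/(5.831·2.236) ≈ 0.8437
θ = arccos(0.8437) ≈ 32.47°

32.47°


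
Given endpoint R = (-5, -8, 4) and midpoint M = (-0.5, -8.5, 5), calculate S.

S = 2M - R
  = (2·(-0.5) - (-5), 2·(-8.5) - (-8), 2·5 - 4)
  = (-1 + 5, -17 + 8, 10 - 4)
  = (4, -9, 6)

(4, -9, 6)


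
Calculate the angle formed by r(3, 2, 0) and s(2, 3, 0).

r·s = 3·2 + 2·3 + 0·0 = 6 + 6 + 0 = 12
|r| = √(3² + 2² + 0²) = √13 ≈ 3.606
|s| = √(2² + 3² + 0²) = √13 ≈ 3.606
cos θ = (r·s)/(|r||s|) = 12/(3.606·3.606) ≈ 0.9231
θ = arccos(0.9231) ≈ 22.62°

22.62°


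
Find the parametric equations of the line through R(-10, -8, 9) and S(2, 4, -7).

Direction vector d = S - R = (2 + 10, 4 + 8, -7 - 9) = (12, 12, -16)
Parametric form r = R + t·d:
x = -10 + 12t, y = -8 + 12t, z = 9 - 16t

x = -10 + 12t, y = -8 + 12t, z = 9 - 16t


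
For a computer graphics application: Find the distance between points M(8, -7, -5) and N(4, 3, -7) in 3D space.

d = √[(x₂-x₁)² + (y₂-y₁)² + (z₂-z₁)²]
  = √[(-4)² + 10² + (-2)²]
  = √[16 + 100 + 4]
  = √120
  ≈ 10.95

10.95


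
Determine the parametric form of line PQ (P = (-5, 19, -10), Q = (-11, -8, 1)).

Direction vector d = Q - P = (-11 + 5, -8 - 19, 1 + 10) = (-6, -27, 11)
Parametric form r = P + t·d:
x = -5 - 6t, y = 19 - 27t, z = -10 + 11t

x = -5 - 6t, y = 19 - 27t, z = -10 + 11t


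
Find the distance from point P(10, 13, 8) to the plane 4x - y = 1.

distance = |a·x₀ + b·y₀ + c·z₀ - d| / √(a² + b² + c²)
  = |4·10 + (-1)·13 + 0·8 - 1| / √(4² + (-1)² + 0²)
  = |40 - 13 + 0 - 1| / √(16 + 1 + 0)
  = |26| / √17
  = 26 / 4.123
  ≈ 6.306

6.306


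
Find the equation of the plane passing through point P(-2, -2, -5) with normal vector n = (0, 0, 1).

The plane through P with normal n = (a, b, c) satisfies n·(r - P) = 0,
i.e. ax + by + cz = a·x₀ + b·y₀ + c·z₀.
d = 0·(-2) + 0·(-2) + 1·(-5)
  = 0 + 0 - 5
  = -5
Equation: z = -5

z = -5


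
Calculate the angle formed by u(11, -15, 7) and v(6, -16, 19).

u·v = 11·6 + (-15)·(-16) + 7·19 = 66 + 240 + 133 = 439
|u| = √(11² + (-15)² + 7²) = √395 ≈ 19.87
|v| = √(6² + (-16)² + 19²) = √653 ≈ 25.55
cos θ = (u·v)/(|u||v|) = 439/(19.87·25.55) ≈ 0.8644
θ = arccos(0.8644) ≈ 30.19°

30.19°


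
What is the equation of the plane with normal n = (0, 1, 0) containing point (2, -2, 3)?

The plane through P with normal n = (a, b, c) satisfies n·(r - P) = 0,
i.e. ax + by + cz = a·x₀ + b·y₀ + c·z₀.
d = 0·2 + 1·(-2) + 0·3
  = 0 - 2 + 0
  = -2
Equation: y = -2

y = -2


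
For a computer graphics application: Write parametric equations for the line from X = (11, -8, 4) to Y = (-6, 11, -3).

Direction vector d = Y - X = (-6 - 11, 11 + 8, -3 - 4) = (-17, 19, -7)
Parametric form r = X + t·d:
x = 11 - 17t, y = -8 + 19t, z = 4 - 7t

x = 11 - 17t, y = -8 + 19t, z = 4 - 7t


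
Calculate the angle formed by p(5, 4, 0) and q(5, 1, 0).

p·q = 5·5 + 4·1 + 0·0 = 25 + 4 + 0 = 29
|p| = √(5² + 4² + 0²) = √41 ≈ 6.403
|q| = √(5² + 1² + 0²) = √26 ≈ 5.099
cos θ = (p·q)/(|p||q|) = 29/(6.403·5.099) ≈ 0.8882
θ = arccos(0.8882) ≈ 27.35°

27.35°


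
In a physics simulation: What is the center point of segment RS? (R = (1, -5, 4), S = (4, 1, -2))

M = ((x₁+x₂)/2, (y₁+y₂)/2, (z₁+z₂)/2)
  = ((1 + 4)/2, (-5 + 1)/2, (4 - 2)/2)
  = (5/2, -4/2, 2/2)
  = (2.5, -2, 1)

(2.5, -2, 1)


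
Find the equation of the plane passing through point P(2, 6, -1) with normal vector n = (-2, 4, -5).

The plane through P with normal n = (a, b, c) satisfies n·(r - P) = 0,
i.e. ax + by + cz = a·x₀ + b·y₀ + c·z₀.
d = (-2)·2 + 4·6 + (-5)·(-1)
  = -4 + 24 + 5
  = 25
Equation: -2x + 4y - 5z = 25

-2x + 4y - 5z = 25


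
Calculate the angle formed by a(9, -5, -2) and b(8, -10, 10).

a·b = 9·8 + (-5)·(-10) + (-2)·10 = 72 + 50 - 20 = 102
|a| = √(9² + (-5)² + (-2)²) = √110 ≈ 10.49
|b| = √(8² + (-10)² + 10²) = √264 ≈ 16.25
cos θ = (a·b)/(|a||b|) = 102/(10.49·16.25) ≈ 0.5986
θ = arccos(0.5986) ≈ 53.23°

53.23°


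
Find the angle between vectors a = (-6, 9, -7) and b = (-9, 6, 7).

a·b = (-6)·(-9) + 9·6 + (-7)·7 = 54 + 54 - 49 = 59
|a| = √((-6)² + 9² + (-7)²) = √166 ≈ 12.88
|b| = √((-9)² + 6² + 7²) = √166 ≈ 12.88
cos θ = (a·b)/(|a||b|) = 59/(12.88·12.88) ≈ 0.3554
θ = arccos(0.3554) ≈ 69.18°

69.18°


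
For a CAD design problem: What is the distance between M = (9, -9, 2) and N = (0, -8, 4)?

d = √[(x₂-x₁)² + (y₂-y₁)² + (z₂-z₁)²]
  = √[(-9)² + 1² + 2²]
  = √[81 + 1 + 4]
  = √86
  ≈ 9.274

9.274


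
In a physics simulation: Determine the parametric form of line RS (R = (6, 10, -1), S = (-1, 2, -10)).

Direction vector d = S - R = (-1 - 6, 2 - 10, -10 + 1) = (-7, -8, -9)
Parametric form r = R + t·d:
x = 6 - 7t, y = 10 - 8t, z = -1 - 9t

x = 6 - 7t, y = 10 - 8t, z = -1 - 9t


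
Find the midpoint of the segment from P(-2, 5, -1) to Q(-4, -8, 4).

M = ((x₁+x₂)/2, (y₁+y₂)/2, (z₁+z₂)/2)
  = ((-2 - 4)/2, (5 - 8)/2, (-1 + 4)/2)
  = (-6/2, -3/2, 3/2)
  = (-3, -1.5, 1.5)

(-3, -1.5, 1.5)


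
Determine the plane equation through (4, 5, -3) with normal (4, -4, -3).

The plane through P with normal n = (a, b, c) satisfies n·(r - P) = 0,
i.e. ax + by + cz = a·x₀ + b·y₀ + c·z₀.
d = 4·4 + (-4)·5 + (-3)·(-3)
  = 16 - 20 + 9
  = 5
Equation: 4x - 4y - 3z = 5

4x - 4y - 3z = 5


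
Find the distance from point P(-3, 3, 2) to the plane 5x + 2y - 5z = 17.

distance = |a·x₀ + b·y₀ + c·z₀ - d| / √(a² + b² + c²)
  = |5·(-3) + 2·3 + (-5)·2 - 17| / √(5² + 2² + (-5)²)
  = |-15 + 6 - 10 - 17| / √(25 + 4 + 25)
  = |-36| / √54
  = 36 / 7.348
  ≈ 4.899

4.899


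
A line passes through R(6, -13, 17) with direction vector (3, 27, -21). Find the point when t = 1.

P(t) = R + t·d
  = (6 + 3·1, -13 + 27·1, 17 + (-21)·1)
  = (6 + 3, -13 + 27, 17 - 21)
  = (9, 14, -4)

(9, 14, -4)


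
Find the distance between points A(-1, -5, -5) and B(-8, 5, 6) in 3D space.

d = √[(x₂-x₁)² + (y₂-y₁)² + (z₂-z₁)²]
  = √[(-7)² + 10² + 11²]
  = √[49 + 100 + 121]
  = √270
  ≈ 16.43

16.43


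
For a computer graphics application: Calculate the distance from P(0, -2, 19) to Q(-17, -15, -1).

d = √[(x₂-x₁)² + (y₂-y₁)² + (z₂-z₁)²]
  = √[(-17)² + (-13)² + (-20)²]
  = √[289 + 169 + 400]
  = √858
  ≈ 29.29

29.29


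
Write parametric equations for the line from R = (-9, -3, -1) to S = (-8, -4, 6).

Direction vector d = S - R = (-8 + 9, -4 + 3, 6 + 1) = (1, -1, 7)
Parametric form r = R + t·d:
x = -9 + t, y = -3 - t, z = -1 + 7t

x = -9 + t, y = -3 - t, z = -1 + 7t


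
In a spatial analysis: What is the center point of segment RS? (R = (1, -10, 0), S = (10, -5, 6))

M = ((x₁+x₂)/2, (y₁+y₂)/2, (z₁+z₂)/2)
  = ((1 + 10)/2, (-10 - 5)/2, (0 + 6)/2)
  = (11/2, -15/2, 6/2)
  = (5.5, -7.5, 3)

(5.5, -7.5, 3)


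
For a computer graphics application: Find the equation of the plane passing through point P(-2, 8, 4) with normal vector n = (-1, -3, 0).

The plane through P with normal n = (a, b, c) satisfies n·(r - P) = 0,
i.e. ax + by + cz = a·x₀ + b·y₀ + c·z₀.
d = (-1)·(-2) + (-3)·8 + 0·4
  = 2 - 24 + 0
  = -22
Equation: -x - 3y = -22

-x - 3y = -22


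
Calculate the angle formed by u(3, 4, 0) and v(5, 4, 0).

u·v = 3·5 + 4·4 + 0·0 = 15 + 16 + 0 = 31
|u| = √(3² + 4² + 0²) = √25 ≈ 5
|v| = √(5² + 4² + 0²) = √41 ≈ 6.403
cos θ = (u·v)/(|u||v|) = 31/(5·6.403) ≈ 0.9683
θ = arccos(0.9683) ≈ 14.47°

14.47°
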